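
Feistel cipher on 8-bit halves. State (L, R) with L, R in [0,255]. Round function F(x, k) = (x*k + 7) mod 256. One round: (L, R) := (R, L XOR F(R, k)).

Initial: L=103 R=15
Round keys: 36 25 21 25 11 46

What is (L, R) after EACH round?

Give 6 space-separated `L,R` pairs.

Round 1 (k=36): L=15 R=68
Round 2 (k=25): L=68 R=164
Round 3 (k=21): L=164 R=63
Round 4 (k=25): L=63 R=138
Round 5 (k=11): L=138 R=202
Round 6 (k=46): L=202 R=217

Answer: 15,68 68,164 164,63 63,138 138,202 202,217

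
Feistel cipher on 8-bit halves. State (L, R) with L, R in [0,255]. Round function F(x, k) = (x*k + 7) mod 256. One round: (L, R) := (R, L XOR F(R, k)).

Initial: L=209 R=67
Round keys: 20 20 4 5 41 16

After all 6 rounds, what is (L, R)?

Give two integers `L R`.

Answer: 246 139

Derivation:
Round 1 (k=20): L=67 R=146
Round 2 (k=20): L=146 R=44
Round 3 (k=4): L=44 R=37
Round 4 (k=5): L=37 R=236
Round 5 (k=41): L=236 R=246
Round 6 (k=16): L=246 R=139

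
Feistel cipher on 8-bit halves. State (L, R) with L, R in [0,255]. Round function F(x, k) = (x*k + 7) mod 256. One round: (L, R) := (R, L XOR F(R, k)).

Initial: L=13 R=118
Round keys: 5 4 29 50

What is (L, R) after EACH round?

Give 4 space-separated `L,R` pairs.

Answer: 118,88 88,17 17,172 172,142

Derivation:
Round 1 (k=5): L=118 R=88
Round 2 (k=4): L=88 R=17
Round 3 (k=29): L=17 R=172
Round 4 (k=50): L=172 R=142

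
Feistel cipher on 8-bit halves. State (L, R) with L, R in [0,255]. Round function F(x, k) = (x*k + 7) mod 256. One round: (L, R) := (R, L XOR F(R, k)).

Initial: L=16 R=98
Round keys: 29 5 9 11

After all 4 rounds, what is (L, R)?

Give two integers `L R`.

Round 1 (k=29): L=98 R=49
Round 2 (k=5): L=49 R=158
Round 3 (k=9): L=158 R=164
Round 4 (k=11): L=164 R=141

Answer: 164 141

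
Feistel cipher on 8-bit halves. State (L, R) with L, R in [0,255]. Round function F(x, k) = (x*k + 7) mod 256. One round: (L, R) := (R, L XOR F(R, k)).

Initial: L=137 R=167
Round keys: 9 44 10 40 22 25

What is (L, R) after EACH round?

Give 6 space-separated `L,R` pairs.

Answer: 167,111 111,188 188,48 48,59 59,41 41,51

Derivation:
Round 1 (k=9): L=167 R=111
Round 2 (k=44): L=111 R=188
Round 3 (k=10): L=188 R=48
Round 4 (k=40): L=48 R=59
Round 5 (k=22): L=59 R=41
Round 6 (k=25): L=41 R=51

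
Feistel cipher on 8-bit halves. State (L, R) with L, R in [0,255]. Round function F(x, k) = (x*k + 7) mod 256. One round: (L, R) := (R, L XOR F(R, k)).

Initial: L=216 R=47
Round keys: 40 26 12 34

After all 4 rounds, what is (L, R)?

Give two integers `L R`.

Round 1 (k=40): L=47 R=135
Round 2 (k=26): L=135 R=146
Round 3 (k=12): L=146 R=88
Round 4 (k=34): L=88 R=37

Answer: 88 37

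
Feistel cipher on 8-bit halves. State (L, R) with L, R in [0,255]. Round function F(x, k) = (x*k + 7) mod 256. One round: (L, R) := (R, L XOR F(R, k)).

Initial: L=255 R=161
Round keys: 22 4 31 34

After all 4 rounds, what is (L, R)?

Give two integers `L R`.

Answer: 187 243

Derivation:
Round 1 (k=22): L=161 R=34
Round 2 (k=4): L=34 R=46
Round 3 (k=31): L=46 R=187
Round 4 (k=34): L=187 R=243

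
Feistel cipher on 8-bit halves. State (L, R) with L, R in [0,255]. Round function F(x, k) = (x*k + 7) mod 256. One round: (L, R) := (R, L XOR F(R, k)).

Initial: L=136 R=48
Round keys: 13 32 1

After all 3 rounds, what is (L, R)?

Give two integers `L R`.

Answer: 215 33

Derivation:
Round 1 (k=13): L=48 R=255
Round 2 (k=32): L=255 R=215
Round 3 (k=1): L=215 R=33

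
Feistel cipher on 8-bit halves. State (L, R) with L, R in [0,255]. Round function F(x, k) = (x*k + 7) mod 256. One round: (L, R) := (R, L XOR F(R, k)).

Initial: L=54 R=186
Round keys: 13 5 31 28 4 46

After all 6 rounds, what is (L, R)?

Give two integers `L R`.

Round 1 (k=13): L=186 R=79
Round 2 (k=5): L=79 R=40
Round 3 (k=31): L=40 R=144
Round 4 (k=28): L=144 R=239
Round 5 (k=4): L=239 R=83
Round 6 (k=46): L=83 R=30

Answer: 83 30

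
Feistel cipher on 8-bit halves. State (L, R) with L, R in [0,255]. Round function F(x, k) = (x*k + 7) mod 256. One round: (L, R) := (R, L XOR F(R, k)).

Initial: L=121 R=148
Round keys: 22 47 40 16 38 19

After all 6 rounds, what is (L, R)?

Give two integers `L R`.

Answer: 26 151

Derivation:
Round 1 (k=22): L=148 R=198
Round 2 (k=47): L=198 R=245
Round 3 (k=40): L=245 R=137
Round 4 (k=16): L=137 R=98
Round 5 (k=38): L=98 R=26
Round 6 (k=19): L=26 R=151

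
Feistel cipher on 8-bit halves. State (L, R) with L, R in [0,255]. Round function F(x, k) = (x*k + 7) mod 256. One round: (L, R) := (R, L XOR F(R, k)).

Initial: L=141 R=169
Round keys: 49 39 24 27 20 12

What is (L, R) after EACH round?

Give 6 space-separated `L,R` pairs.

Answer: 169,237 237,139 139,226 226,86 86,93 93,53

Derivation:
Round 1 (k=49): L=169 R=237
Round 2 (k=39): L=237 R=139
Round 3 (k=24): L=139 R=226
Round 4 (k=27): L=226 R=86
Round 5 (k=20): L=86 R=93
Round 6 (k=12): L=93 R=53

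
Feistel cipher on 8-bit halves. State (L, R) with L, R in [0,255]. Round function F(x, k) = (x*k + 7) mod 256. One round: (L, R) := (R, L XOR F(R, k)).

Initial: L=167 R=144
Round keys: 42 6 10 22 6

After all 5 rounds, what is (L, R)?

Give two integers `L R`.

Round 1 (k=42): L=144 R=0
Round 2 (k=6): L=0 R=151
Round 3 (k=10): L=151 R=237
Round 4 (k=22): L=237 R=242
Round 5 (k=6): L=242 R=94

Answer: 242 94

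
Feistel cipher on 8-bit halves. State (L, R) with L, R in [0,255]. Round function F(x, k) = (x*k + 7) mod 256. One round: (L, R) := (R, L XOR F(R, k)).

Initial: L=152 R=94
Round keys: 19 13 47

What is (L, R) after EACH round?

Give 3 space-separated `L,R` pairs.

Answer: 94,153 153,146 146,76

Derivation:
Round 1 (k=19): L=94 R=153
Round 2 (k=13): L=153 R=146
Round 3 (k=47): L=146 R=76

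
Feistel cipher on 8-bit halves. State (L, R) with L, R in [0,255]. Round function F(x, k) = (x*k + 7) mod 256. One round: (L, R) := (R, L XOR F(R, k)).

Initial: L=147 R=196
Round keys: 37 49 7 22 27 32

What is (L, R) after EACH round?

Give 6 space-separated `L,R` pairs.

Answer: 196,200 200,139 139,28 28,228 228,15 15,3

Derivation:
Round 1 (k=37): L=196 R=200
Round 2 (k=49): L=200 R=139
Round 3 (k=7): L=139 R=28
Round 4 (k=22): L=28 R=228
Round 5 (k=27): L=228 R=15
Round 6 (k=32): L=15 R=3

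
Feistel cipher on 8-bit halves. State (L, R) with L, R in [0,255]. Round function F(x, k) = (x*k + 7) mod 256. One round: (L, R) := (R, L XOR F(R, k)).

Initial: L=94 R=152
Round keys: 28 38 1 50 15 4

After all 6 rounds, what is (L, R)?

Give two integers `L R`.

Round 1 (k=28): L=152 R=249
Round 2 (k=38): L=249 R=101
Round 3 (k=1): L=101 R=149
Round 4 (k=50): L=149 R=68
Round 5 (k=15): L=68 R=150
Round 6 (k=4): L=150 R=27

Answer: 150 27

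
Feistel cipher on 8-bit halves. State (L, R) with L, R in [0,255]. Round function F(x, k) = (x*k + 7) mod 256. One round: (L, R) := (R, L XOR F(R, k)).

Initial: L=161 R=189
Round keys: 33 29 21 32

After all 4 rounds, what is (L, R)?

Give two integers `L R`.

Round 1 (k=33): L=189 R=197
Round 2 (k=29): L=197 R=229
Round 3 (k=21): L=229 R=21
Round 4 (k=32): L=21 R=66

Answer: 21 66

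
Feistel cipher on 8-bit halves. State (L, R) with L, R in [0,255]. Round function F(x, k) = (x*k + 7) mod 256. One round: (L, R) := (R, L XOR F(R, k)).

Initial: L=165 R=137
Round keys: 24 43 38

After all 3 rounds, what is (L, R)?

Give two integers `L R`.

Round 1 (k=24): L=137 R=122
Round 2 (k=43): L=122 R=12
Round 3 (k=38): L=12 R=181

Answer: 12 181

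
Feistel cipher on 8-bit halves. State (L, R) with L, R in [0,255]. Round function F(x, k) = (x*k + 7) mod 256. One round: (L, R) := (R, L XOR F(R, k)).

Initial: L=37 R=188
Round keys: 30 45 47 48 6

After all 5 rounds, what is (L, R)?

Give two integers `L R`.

Answer: 82 251

Derivation:
Round 1 (k=30): L=188 R=42
Round 2 (k=45): L=42 R=213
Round 3 (k=47): L=213 R=8
Round 4 (k=48): L=8 R=82
Round 5 (k=6): L=82 R=251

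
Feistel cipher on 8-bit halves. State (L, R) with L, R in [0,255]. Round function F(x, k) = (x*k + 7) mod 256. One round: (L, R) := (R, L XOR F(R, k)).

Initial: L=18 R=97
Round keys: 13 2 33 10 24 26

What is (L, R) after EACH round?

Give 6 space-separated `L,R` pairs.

Answer: 97,230 230,178 178,31 31,143 143,112 112,232

Derivation:
Round 1 (k=13): L=97 R=230
Round 2 (k=2): L=230 R=178
Round 3 (k=33): L=178 R=31
Round 4 (k=10): L=31 R=143
Round 5 (k=24): L=143 R=112
Round 6 (k=26): L=112 R=232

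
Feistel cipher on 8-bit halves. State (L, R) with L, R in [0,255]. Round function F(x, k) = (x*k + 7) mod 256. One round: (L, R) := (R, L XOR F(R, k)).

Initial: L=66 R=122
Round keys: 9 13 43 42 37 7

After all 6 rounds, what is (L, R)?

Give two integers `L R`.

Round 1 (k=9): L=122 R=19
Round 2 (k=13): L=19 R=132
Round 3 (k=43): L=132 R=32
Round 4 (k=42): L=32 R=195
Round 5 (k=37): L=195 R=22
Round 6 (k=7): L=22 R=98

Answer: 22 98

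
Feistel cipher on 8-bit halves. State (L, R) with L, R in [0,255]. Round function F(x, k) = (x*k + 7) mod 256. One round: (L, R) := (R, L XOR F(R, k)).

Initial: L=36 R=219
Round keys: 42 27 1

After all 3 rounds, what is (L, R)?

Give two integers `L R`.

Round 1 (k=42): L=219 R=209
Round 2 (k=27): L=209 R=201
Round 3 (k=1): L=201 R=1

Answer: 201 1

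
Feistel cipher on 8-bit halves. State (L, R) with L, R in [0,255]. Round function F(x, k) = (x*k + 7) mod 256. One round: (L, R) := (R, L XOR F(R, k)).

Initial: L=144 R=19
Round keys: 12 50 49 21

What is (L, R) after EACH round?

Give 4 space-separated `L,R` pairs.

Answer: 19,123 123,30 30,190 190,131

Derivation:
Round 1 (k=12): L=19 R=123
Round 2 (k=50): L=123 R=30
Round 3 (k=49): L=30 R=190
Round 4 (k=21): L=190 R=131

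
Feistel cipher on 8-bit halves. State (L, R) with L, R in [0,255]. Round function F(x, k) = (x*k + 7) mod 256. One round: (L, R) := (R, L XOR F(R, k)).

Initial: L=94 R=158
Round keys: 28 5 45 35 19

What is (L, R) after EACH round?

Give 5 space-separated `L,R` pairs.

Answer: 158,17 17,194 194,48 48,85 85,102

Derivation:
Round 1 (k=28): L=158 R=17
Round 2 (k=5): L=17 R=194
Round 3 (k=45): L=194 R=48
Round 4 (k=35): L=48 R=85
Round 5 (k=19): L=85 R=102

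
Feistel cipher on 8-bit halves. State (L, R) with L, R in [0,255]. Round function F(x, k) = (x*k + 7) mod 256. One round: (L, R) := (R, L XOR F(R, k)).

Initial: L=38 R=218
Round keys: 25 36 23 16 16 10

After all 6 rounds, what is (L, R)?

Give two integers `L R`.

Round 1 (k=25): L=218 R=119
Round 2 (k=36): L=119 R=25
Round 3 (k=23): L=25 R=49
Round 4 (k=16): L=49 R=14
Round 5 (k=16): L=14 R=214
Round 6 (k=10): L=214 R=109

Answer: 214 109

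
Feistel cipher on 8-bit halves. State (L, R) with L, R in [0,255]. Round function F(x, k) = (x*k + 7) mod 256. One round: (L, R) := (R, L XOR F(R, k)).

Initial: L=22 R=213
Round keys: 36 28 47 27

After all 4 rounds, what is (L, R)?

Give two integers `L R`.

Answer: 236 205

Derivation:
Round 1 (k=36): L=213 R=237
Round 2 (k=28): L=237 R=38
Round 3 (k=47): L=38 R=236
Round 4 (k=27): L=236 R=205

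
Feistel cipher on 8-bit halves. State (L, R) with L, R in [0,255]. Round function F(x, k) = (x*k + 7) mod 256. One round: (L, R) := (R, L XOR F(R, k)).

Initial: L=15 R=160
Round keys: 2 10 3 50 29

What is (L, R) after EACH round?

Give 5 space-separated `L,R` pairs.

Answer: 160,72 72,119 119,36 36,120 120,187

Derivation:
Round 1 (k=2): L=160 R=72
Round 2 (k=10): L=72 R=119
Round 3 (k=3): L=119 R=36
Round 4 (k=50): L=36 R=120
Round 5 (k=29): L=120 R=187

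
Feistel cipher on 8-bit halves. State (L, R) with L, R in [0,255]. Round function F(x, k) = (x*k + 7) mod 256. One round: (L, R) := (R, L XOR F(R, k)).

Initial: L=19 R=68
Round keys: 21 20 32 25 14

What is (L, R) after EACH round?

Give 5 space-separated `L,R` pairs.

Answer: 68,136 136,227 227,239 239,189 189,178

Derivation:
Round 1 (k=21): L=68 R=136
Round 2 (k=20): L=136 R=227
Round 3 (k=32): L=227 R=239
Round 4 (k=25): L=239 R=189
Round 5 (k=14): L=189 R=178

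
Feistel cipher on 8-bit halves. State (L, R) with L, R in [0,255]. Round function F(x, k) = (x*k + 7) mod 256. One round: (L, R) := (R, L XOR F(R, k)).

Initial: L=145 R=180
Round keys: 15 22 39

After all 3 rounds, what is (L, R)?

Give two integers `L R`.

Answer: 135 154

Derivation:
Round 1 (k=15): L=180 R=2
Round 2 (k=22): L=2 R=135
Round 3 (k=39): L=135 R=154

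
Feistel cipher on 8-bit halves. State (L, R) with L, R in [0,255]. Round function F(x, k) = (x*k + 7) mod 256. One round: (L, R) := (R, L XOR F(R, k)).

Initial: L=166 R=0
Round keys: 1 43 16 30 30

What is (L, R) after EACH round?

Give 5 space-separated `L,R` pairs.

Answer: 0,161 161,18 18,134 134,169 169,83

Derivation:
Round 1 (k=1): L=0 R=161
Round 2 (k=43): L=161 R=18
Round 3 (k=16): L=18 R=134
Round 4 (k=30): L=134 R=169
Round 5 (k=30): L=169 R=83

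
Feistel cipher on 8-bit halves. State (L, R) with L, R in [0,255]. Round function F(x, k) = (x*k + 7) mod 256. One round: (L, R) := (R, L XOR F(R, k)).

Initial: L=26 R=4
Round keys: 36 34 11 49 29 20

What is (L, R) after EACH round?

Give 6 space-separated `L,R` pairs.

Answer: 4,141 141,197 197,243 243,79 79,9 9,244

Derivation:
Round 1 (k=36): L=4 R=141
Round 2 (k=34): L=141 R=197
Round 3 (k=11): L=197 R=243
Round 4 (k=49): L=243 R=79
Round 5 (k=29): L=79 R=9
Round 6 (k=20): L=9 R=244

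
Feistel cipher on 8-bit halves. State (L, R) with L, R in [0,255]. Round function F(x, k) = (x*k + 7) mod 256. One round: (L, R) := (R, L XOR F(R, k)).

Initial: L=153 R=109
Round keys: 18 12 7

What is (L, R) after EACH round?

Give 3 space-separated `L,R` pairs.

Round 1 (k=18): L=109 R=40
Round 2 (k=12): L=40 R=138
Round 3 (k=7): L=138 R=229

Answer: 109,40 40,138 138,229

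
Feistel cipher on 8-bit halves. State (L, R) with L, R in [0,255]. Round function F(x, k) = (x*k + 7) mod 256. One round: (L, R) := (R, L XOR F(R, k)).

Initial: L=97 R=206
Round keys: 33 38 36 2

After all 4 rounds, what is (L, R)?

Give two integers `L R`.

Answer: 31 180

Derivation:
Round 1 (k=33): L=206 R=244
Round 2 (k=38): L=244 R=241
Round 3 (k=36): L=241 R=31
Round 4 (k=2): L=31 R=180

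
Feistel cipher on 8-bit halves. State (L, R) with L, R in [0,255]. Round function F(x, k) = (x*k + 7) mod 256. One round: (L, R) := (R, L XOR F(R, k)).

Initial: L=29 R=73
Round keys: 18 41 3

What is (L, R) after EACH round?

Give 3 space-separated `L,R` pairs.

Answer: 73,52 52,18 18,9

Derivation:
Round 1 (k=18): L=73 R=52
Round 2 (k=41): L=52 R=18
Round 3 (k=3): L=18 R=9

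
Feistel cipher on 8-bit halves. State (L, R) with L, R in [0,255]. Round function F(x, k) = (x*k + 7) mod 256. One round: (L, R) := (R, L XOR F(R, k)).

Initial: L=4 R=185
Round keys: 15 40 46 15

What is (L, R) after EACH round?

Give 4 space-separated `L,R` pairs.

Answer: 185,218 218,174 174,145 145,40

Derivation:
Round 1 (k=15): L=185 R=218
Round 2 (k=40): L=218 R=174
Round 3 (k=46): L=174 R=145
Round 4 (k=15): L=145 R=40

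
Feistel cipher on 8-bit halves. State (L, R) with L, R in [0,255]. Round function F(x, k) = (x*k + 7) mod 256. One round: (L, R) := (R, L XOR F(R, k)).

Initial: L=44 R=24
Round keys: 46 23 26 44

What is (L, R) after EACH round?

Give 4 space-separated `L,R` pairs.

Answer: 24,123 123,12 12,68 68,187

Derivation:
Round 1 (k=46): L=24 R=123
Round 2 (k=23): L=123 R=12
Round 3 (k=26): L=12 R=68
Round 4 (k=44): L=68 R=187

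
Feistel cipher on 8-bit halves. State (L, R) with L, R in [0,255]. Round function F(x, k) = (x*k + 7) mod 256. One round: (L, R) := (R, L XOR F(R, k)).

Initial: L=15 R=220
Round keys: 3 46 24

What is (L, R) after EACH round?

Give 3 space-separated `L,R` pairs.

Answer: 220,148 148,67 67,219

Derivation:
Round 1 (k=3): L=220 R=148
Round 2 (k=46): L=148 R=67
Round 3 (k=24): L=67 R=219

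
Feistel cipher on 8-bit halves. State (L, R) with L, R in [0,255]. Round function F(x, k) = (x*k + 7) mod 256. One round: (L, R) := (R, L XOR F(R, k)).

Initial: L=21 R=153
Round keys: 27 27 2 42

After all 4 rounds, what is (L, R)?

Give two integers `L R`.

Round 1 (k=27): L=153 R=63
Round 2 (k=27): L=63 R=53
Round 3 (k=2): L=53 R=78
Round 4 (k=42): L=78 R=230

Answer: 78 230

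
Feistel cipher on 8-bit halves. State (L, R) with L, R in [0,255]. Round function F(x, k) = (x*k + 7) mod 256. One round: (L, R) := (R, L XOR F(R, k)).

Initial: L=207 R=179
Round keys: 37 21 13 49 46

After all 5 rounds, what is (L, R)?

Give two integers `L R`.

Answer: 37 118

Derivation:
Round 1 (k=37): L=179 R=41
Round 2 (k=21): L=41 R=215
Round 3 (k=13): L=215 R=219
Round 4 (k=49): L=219 R=37
Round 5 (k=46): L=37 R=118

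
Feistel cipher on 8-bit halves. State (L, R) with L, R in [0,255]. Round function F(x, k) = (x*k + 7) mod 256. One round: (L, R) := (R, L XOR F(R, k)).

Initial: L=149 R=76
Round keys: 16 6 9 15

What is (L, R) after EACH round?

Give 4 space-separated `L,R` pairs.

Round 1 (k=16): L=76 R=82
Round 2 (k=6): L=82 R=191
Round 3 (k=9): L=191 R=236
Round 4 (k=15): L=236 R=100

Answer: 76,82 82,191 191,236 236,100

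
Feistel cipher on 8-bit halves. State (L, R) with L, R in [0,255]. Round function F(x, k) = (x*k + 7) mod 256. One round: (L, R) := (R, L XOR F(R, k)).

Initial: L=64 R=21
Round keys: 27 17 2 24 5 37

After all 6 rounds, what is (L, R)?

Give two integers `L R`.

Round 1 (k=27): L=21 R=126
Round 2 (k=17): L=126 R=112
Round 3 (k=2): L=112 R=153
Round 4 (k=24): L=153 R=47
Round 5 (k=5): L=47 R=107
Round 6 (k=37): L=107 R=81

Answer: 107 81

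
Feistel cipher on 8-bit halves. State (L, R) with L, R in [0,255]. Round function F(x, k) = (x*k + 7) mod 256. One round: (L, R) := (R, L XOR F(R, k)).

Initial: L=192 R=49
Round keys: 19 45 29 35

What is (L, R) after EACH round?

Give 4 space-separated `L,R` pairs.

Answer: 49,106 106,152 152,85 85,62

Derivation:
Round 1 (k=19): L=49 R=106
Round 2 (k=45): L=106 R=152
Round 3 (k=29): L=152 R=85
Round 4 (k=35): L=85 R=62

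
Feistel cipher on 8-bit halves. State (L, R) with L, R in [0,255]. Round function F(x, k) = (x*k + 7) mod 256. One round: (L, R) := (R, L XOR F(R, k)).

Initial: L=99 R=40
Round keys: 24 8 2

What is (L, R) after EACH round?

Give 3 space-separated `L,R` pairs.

Round 1 (k=24): L=40 R=164
Round 2 (k=8): L=164 R=15
Round 3 (k=2): L=15 R=129

Answer: 40,164 164,15 15,129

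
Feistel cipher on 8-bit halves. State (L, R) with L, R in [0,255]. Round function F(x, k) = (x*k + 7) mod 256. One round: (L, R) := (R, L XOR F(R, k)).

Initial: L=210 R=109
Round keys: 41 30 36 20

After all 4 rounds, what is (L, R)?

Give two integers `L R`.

Answer: 113 221

Derivation:
Round 1 (k=41): L=109 R=174
Round 2 (k=30): L=174 R=6
Round 3 (k=36): L=6 R=113
Round 4 (k=20): L=113 R=221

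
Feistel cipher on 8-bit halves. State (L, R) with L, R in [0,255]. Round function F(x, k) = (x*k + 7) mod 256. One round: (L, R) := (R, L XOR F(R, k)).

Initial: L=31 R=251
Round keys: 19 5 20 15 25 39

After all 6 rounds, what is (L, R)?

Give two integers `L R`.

Round 1 (k=19): L=251 R=183
Round 2 (k=5): L=183 R=97
Round 3 (k=20): L=97 R=44
Round 4 (k=15): L=44 R=250
Round 5 (k=25): L=250 R=93
Round 6 (k=39): L=93 R=200

Answer: 93 200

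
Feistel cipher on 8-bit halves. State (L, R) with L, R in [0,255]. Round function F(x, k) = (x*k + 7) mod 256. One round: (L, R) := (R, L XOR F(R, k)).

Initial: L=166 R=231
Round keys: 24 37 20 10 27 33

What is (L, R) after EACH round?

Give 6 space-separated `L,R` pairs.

Round 1 (k=24): L=231 R=9
Round 2 (k=37): L=9 R=179
Round 3 (k=20): L=179 R=10
Round 4 (k=10): L=10 R=216
Round 5 (k=27): L=216 R=197
Round 6 (k=33): L=197 R=180

Answer: 231,9 9,179 179,10 10,216 216,197 197,180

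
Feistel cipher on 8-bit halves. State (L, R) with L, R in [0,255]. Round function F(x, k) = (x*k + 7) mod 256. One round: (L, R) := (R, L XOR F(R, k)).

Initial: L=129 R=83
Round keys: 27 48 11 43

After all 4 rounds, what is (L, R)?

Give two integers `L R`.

Answer: 154 1

Derivation:
Round 1 (k=27): L=83 R=73
Round 2 (k=48): L=73 R=228
Round 3 (k=11): L=228 R=154
Round 4 (k=43): L=154 R=1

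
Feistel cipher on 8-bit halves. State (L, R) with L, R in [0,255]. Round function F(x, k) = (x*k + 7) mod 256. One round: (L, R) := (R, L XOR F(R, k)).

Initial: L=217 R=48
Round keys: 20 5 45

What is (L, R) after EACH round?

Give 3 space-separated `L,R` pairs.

Answer: 48,30 30,173 173,110

Derivation:
Round 1 (k=20): L=48 R=30
Round 2 (k=5): L=30 R=173
Round 3 (k=45): L=173 R=110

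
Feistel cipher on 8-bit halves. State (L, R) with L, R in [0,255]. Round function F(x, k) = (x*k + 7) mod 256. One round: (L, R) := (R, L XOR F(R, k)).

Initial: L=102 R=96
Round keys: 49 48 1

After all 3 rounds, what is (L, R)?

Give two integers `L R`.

Answer: 87 95

Derivation:
Round 1 (k=49): L=96 R=1
Round 2 (k=48): L=1 R=87
Round 3 (k=1): L=87 R=95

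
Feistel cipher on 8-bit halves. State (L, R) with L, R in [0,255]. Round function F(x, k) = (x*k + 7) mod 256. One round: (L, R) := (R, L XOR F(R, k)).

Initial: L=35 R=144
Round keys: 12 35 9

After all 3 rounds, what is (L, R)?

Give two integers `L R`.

Answer: 163 38

Derivation:
Round 1 (k=12): L=144 R=228
Round 2 (k=35): L=228 R=163
Round 3 (k=9): L=163 R=38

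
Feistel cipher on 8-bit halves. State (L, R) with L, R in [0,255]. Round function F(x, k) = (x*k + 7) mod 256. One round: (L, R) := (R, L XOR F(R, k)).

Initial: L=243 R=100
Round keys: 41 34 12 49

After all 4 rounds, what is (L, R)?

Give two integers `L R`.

Answer: 19 57

Derivation:
Round 1 (k=41): L=100 R=248
Round 2 (k=34): L=248 R=147
Round 3 (k=12): L=147 R=19
Round 4 (k=49): L=19 R=57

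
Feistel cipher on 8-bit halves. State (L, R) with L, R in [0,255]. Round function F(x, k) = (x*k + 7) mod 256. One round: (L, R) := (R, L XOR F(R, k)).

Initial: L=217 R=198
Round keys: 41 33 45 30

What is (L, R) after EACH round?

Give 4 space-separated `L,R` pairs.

Answer: 198,100 100,45 45,148 148,114

Derivation:
Round 1 (k=41): L=198 R=100
Round 2 (k=33): L=100 R=45
Round 3 (k=45): L=45 R=148
Round 4 (k=30): L=148 R=114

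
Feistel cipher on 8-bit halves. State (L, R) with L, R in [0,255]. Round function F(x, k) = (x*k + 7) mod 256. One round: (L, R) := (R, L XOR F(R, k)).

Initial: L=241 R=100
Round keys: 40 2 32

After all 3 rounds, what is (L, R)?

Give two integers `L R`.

Answer: 215 177

Derivation:
Round 1 (k=40): L=100 R=86
Round 2 (k=2): L=86 R=215
Round 3 (k=32): L=215 R=177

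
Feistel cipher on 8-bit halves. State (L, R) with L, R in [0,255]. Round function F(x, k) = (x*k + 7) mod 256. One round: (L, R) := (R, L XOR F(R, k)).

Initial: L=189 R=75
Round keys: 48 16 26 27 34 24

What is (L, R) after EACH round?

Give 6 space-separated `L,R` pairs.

Round 1 (k=48): L=75 R=170
Round 2 (k=16): L=170 R=236
Round 3 (k=26): L=236 R=85
Round 4 (k=27): L=85 R=18
Round 5 (k=34): L=18 R=62
Round 6 (k=24): L=62 R=197

Answer: 75,170 170,236 236,85 85,18 18,62 62,197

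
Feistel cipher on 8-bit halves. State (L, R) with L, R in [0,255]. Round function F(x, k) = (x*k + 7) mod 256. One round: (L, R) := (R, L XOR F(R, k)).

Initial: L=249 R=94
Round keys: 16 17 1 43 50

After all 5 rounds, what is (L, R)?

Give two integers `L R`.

Round 1 (k=16): L=94 R=30
Round 2 (k=17): L=30 R=91
Round 3 (k=1): L=91 R=124
Round 4 (k=43): L=124 R=128
Round 5 (k=50): L=128 R=123

Answer: 128 123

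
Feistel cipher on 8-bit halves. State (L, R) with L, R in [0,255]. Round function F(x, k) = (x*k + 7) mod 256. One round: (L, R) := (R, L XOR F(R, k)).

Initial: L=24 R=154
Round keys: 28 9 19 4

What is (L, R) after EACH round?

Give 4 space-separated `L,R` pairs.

Answer: 154,199 199,156 156,92 92,235

Derivation:
Round 1 (k=28): L=154 R=199
Round 2 (k=9): L=199 R=156
Round 3 (k=19): L=156 R=92
Round 4 (k=4): L=92 R=235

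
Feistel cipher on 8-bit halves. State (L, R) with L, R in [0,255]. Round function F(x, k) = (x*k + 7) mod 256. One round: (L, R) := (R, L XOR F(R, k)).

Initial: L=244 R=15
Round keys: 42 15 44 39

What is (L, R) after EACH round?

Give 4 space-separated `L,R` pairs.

Round 1 (k=42): L=15 R=137
Round 2 (k=15): L=137 R=1
Round 3 (k=44): L=1 R=186
Round 4 (k=39): L=186 R=92

Answer: 15,137 137,1 1,186 186,92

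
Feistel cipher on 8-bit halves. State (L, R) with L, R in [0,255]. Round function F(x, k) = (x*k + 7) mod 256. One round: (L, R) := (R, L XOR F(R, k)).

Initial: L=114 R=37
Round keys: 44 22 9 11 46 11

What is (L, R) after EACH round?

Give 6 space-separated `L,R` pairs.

Answer: 37,17 17,88 88,14 14,249 249,203 203,57

Derivation:
Round 1 (k=44): L=37 R=17
Round 2 (k=22): L=17 R=88
Round 3 (k=9): L=88 R=14
Round 4 (k=11): L=14 R=249
Round 5 (k=46): L=249 R=203
Round 6 (k=11): L=203 R=57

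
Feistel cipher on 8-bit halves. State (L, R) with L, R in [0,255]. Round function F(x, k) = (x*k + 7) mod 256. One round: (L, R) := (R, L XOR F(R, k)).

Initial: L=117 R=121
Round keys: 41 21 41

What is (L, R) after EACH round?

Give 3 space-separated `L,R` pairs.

Answer: 121,29 29,17 17,221

Derivation:
Round 1 (k=41): L=121 R=29
Round 2 (k=21): L=29 R=17
Round 3 (k=41): L=17 R=221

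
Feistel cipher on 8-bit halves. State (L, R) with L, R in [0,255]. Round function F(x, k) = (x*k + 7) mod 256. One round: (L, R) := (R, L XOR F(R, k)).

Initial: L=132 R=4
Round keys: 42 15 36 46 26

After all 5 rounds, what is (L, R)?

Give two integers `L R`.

Answer: 167 241

Derivation:
Round 1 (k=42): L=4 R=43
Round 2 (k=15): L=43 R=136
Round 3 (k=36): L=136 R=12
Round 4 (k=46): L=12 R=167
Round 5 (k=26): L=167 R=241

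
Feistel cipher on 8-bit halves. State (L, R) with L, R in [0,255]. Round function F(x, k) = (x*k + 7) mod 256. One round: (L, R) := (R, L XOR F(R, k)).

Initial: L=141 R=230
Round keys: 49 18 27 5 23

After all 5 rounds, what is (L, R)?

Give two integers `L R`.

Answer: 176 149

Derivation:
Round 1 (k=49): L=230 R=128
Round 2 (k=18): L=128 R=225
Round 3 (k=27): L=225 R=66
Round 4 (k=5): L=66 R=176
Round 5 (k=23): L=176 R=149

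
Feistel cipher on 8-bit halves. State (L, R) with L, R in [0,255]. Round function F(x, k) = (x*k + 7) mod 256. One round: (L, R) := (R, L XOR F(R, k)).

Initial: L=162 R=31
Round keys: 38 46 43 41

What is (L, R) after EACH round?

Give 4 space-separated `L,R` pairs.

Answer: 31,3 3,142 142,226 226,183

Derivation:
Round 1 (k=38): L=31 R=3
Round 2 (k=46): L=3 R=142
Round 3 (k=43): L=142 R=226
Round 4 (k=41): L=226 R=183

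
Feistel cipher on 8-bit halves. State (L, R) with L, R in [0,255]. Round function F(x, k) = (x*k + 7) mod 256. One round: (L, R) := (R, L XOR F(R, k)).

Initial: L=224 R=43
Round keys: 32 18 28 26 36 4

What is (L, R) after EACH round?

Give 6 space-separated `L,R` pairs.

Round 1 (k=32): L=43 R=135
Round 2 (k=18): L=135 R=174
Round 3 (k=28): L=174 R=136
Round 4 (k=26): L=136 R=121
Round 5 (k=36): L=121 R=131
Round 6 (k=4): L=131 R=106

Answer: 43,135 135,174 174,136 136,121 121,131 131,106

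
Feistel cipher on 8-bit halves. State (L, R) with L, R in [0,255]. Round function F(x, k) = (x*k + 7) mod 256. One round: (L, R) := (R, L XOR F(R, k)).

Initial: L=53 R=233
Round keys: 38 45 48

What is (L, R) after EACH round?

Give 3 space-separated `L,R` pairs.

Round 1 (k=38): L=233 R=168
Round 2 (k=45): L=168 R=102
Round 3 (k=48): L=102 R=143

Answer: 233,168 168,102 102,143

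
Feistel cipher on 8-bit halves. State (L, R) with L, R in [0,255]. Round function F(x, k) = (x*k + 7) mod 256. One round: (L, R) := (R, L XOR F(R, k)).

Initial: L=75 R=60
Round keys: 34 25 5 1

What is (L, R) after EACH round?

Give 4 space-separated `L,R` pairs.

Round 1 (k=34): L=60 R=180
Round 2 (k=25): L=180 R=167
Round 3 (k=5): L=167 R=254
Round 4 (k=1): L=254 R=162

Answer: 60,180 180,167 167,254 254,162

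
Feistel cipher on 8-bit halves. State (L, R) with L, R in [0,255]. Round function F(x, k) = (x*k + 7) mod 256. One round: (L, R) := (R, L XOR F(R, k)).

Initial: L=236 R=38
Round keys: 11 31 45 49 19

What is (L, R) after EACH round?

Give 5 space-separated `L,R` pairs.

Answer: 38,69 69,68 68,190 190,33 33,196

Derivation:
Round 1 (k=11): L=38 R=69
Round 2 (k=31): L=69 R=68
Round 3 (k=45): L=68 R=190
Round 4 (k=49): L=190 R=33
Round 5 (k=19): L=33 R=196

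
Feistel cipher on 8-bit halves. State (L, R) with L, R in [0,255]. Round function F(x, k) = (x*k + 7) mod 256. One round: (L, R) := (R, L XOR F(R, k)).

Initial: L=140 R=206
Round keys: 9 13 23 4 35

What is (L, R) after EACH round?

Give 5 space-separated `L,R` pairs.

Round 1 (k=9): L=206 R=201
Round 2 (k=13): L=201 R=242
Round 3 (k=23): L=242 R=12
Round 4 (k=4): L=12 R=197
Round 5 (k=35): L=197 R=250

Answer: 206,201 201,242 242,12 12,197 197,250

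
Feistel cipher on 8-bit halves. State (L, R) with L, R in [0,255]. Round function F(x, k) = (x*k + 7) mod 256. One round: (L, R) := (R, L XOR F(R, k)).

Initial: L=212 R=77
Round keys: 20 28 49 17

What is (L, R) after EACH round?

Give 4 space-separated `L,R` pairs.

Round 1 (k=20): L=77 R=223
Round 2 (k=28): L=223 R=38
Round 3 (k=49): L=38 R=146
Round 4 (k=17): L=146 R=159

Answer: 77,223 223,38 38,146 146,159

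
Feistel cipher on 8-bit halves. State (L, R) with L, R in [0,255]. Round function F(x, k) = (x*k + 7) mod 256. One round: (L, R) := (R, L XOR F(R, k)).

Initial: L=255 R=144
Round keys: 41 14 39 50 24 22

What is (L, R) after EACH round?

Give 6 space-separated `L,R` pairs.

Round 1 (k=41): L=144 R=232
Round 2 (k=14): L=232 R=39
Round 3 (k=39): L=39 R=16
Round 4 (k=50): L=16 R=0
Round 5 (k=24): L=0 R=23
Round 6 (k=22): L=23 R=1

Answer: 144,232 232,39 39,16 16,0 0,23 23,1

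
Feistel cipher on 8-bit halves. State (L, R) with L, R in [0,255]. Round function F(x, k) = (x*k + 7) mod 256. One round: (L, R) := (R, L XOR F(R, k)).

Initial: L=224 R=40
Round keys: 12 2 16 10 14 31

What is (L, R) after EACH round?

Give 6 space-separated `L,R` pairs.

Answer: 40,7 7,61 61,208 208,26 26,163 163,222

Derivation:
Round 1 (k=12): L=40 R=7
Round 2 (k=2): L=7 R=61
Round 3 (k=16): L=61 R=208
Round 4 (k=10): L=208 R=26
Round 5 (k=14): L=26 R=163
Round 6 (k=31): L=163 R=222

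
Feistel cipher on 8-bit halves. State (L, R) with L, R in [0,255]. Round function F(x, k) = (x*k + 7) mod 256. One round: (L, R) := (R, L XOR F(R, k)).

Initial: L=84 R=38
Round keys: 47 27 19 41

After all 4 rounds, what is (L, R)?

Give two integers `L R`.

Round 1 (k=47): L=38 R=85
Round 2 (k=27): L=85 R=216
Round 3 (k=19): L=216 R=90
Round 4 (k=41): L=90 R=169

Answer: 90 169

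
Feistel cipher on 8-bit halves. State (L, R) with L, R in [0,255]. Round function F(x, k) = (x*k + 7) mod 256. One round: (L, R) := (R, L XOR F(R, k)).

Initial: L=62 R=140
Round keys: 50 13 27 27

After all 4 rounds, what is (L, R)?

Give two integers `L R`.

Round 1 (k=50): L=140 R=97
Round 2 (k=13): L=97 R=120
Round 3 (k=27): L=120 R=206
Round 4 (k=27): L=206 R=185

Answer: 206 185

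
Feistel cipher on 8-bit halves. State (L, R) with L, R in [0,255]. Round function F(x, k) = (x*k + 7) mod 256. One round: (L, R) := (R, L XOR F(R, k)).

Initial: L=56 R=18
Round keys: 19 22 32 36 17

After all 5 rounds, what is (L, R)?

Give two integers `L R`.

Answer: 232 237

Derivation:
Round 1 (k=19): L=18 R=101
Round 2 (k=22): L=101 R=167
Round 3 (k=32): L=167 R=130
Round 4 (k=36): L=130 R=232
Round 5 (k=17): L=232 R=237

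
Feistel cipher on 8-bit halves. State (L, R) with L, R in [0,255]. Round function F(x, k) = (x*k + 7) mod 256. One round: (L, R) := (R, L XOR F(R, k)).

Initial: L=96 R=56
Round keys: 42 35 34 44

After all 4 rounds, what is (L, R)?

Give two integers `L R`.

Round 1 (k=42): L=56 R=87
Round 2 (k=35): L=87 R=212
Round 3 (k=34): L=212 R=120
Round 4 (k=44): L=120 R=115

Answer: 120 115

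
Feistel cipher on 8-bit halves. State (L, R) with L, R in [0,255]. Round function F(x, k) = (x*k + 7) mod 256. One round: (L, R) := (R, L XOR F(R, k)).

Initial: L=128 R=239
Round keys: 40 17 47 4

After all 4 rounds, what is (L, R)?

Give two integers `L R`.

Answer: 161 178

Derivation:
Round 1 (k=40): L=239 R=223
Round 2 (k=17): L=223 R=57
Round 3 (k=47): L=57 R=161
Round 4 (k=4): L=161 R=178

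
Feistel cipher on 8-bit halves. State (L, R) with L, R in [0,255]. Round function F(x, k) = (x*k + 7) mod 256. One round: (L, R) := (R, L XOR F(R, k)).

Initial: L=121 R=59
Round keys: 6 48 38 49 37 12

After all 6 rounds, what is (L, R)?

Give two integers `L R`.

Round 1 (k=6): L=59 R=16
Round 2 (k=48): L=16 R=60
Round 3 (k=38): L=60 R=255
Round 4 (k=49): L=255 R=234
Round 5 (k=37): L=234 R=38
Round 6 (k=12): L=38 R=37

Answer: 38 37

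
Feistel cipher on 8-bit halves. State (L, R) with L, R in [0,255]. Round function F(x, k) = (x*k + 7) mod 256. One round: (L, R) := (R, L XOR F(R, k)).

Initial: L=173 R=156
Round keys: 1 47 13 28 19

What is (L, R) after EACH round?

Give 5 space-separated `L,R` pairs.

Round 1 (k=1): L=156 R=14
Round 2 (k=47): L=14 R=5
Round 3 (k=13): L=5 R=70
Round 4 (k=28): L=70 R=170
Round 5 (k=19): L=170 R=227

Answer: 156,14 14,5 5,70 70,170 170,227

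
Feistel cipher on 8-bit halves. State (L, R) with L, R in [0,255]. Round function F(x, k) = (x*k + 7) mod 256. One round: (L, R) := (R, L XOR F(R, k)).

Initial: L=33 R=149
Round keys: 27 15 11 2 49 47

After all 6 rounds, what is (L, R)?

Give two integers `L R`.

Round 1 (k=27): L=149 R=159
Round 2 (k=15): L=159 R=205
Round 3 (k=11): L=205 R=73
Round 4 (k=2): L=73 R=84
Round 5 (k=49): L=84 R=82
Round 6 (k=47): L=82 R=65

Answer: 82 65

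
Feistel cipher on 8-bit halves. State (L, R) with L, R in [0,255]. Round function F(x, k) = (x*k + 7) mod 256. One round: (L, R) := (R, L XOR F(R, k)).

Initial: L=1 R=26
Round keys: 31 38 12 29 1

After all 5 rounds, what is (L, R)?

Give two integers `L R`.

Round 1 (k=31): L=26 R=44
Round 2 (k=38): L=44 R=149
Round 3 (k=12): L=149 R=47
Round 4 (k=29): L=47 R=207
Round 5 (k=1): L=207 R=249

Answer: 207 249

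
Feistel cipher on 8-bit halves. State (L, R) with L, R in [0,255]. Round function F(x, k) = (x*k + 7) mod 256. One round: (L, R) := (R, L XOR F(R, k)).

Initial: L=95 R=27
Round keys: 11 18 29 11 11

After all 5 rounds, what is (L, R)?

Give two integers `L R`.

Round 1 (k=11): L=27 R=111
Round 2 (k=18): L=111 R=206
Round 3 (k=29): L=206 R=50
Round 4 (k=11): L=50 R=227
Round 5 (k=11): L=227 R=250

Answer: 227 250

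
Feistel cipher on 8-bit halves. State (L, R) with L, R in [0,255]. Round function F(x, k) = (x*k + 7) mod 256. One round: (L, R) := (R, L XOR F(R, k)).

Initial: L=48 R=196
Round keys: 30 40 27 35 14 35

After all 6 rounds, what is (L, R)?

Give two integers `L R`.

Round 1 (k=30): L=196 R=207
Round 2 (k=40): L=207 R=155
Round 3 (k=27): L=155 R=175
Round 4 (k=35): L=175 R=111
Round 5 (k=14): L=111 R=182
Round 6 (k=35): L=182 R=134

Answer: 182 134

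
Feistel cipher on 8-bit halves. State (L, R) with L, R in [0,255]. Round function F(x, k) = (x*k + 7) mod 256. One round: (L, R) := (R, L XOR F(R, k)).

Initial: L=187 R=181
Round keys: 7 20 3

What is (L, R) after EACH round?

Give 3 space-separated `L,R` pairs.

Answer: 181,65 65,174 174,80

Derivation:
Round 1 (k=7): L=181 R=65
Round 2 (k=20): L=65 R=174
Round 3 (k=3): L=174 R=80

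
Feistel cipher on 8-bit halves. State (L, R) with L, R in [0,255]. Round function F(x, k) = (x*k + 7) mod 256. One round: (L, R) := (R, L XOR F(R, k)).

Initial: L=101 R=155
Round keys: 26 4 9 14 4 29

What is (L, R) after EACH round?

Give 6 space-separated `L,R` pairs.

Round 1 (k=26): L=155 R=160
Round 2 (k=4): L=160 R=28
Round 3 (k=9): L=28 R=163
Round 4 (k=14): L=163 R=237
Round 5 (k=4): L=237 R=24
Round 6 (k=29): L=24 R=82

Answer: 155,160 160,28 28,163 163,237 237,24 24,82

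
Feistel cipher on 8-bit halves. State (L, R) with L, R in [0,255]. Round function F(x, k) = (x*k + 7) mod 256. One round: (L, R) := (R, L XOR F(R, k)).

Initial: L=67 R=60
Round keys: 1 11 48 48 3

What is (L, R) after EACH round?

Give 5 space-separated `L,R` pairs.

Answer: 60,0 0,59 59,23 23,108 108,92

Derivation:
Round 1 (k=1): L=60 R=0
Round 2 (k=11): L=0 R=59
Round 3 (k=48): L=59 R=23
Round 4 (k=48): L=23 R=108
Round 5 (k=3): L=108 R=92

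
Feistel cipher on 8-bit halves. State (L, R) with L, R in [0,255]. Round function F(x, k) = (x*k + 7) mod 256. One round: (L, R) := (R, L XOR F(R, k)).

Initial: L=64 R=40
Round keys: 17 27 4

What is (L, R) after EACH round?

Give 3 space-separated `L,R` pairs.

Round 1 (k=17): L=40 R=239
Round 2 (k=27): L=239 R=20
Round 3 (k=4): L=20 R=184

Answer: 40,239 239,20 20,184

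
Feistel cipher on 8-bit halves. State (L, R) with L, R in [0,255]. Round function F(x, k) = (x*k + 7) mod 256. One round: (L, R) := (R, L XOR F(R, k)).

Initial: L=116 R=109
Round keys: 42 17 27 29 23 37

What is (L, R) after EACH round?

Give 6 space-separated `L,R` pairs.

Round 1 (k=42): L=109 R=157
Round 2 (k=17): L=157 R=25
Round 3 (k=27): L=25 R=55
Round 4 (k=29): L=55 R=91
Round 5 (k=23): L=91 R=3
Round 6 (k=37): L=3 R=45

Answer: 109,157 157,25 25,55 55,91 91,3 3,45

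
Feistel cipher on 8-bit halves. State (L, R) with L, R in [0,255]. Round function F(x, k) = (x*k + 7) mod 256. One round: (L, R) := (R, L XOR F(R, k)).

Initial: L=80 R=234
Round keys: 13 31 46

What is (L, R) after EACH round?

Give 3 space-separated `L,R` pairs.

Answer: 234,185 185,132 132,6

Derivation:
Round 1 (k=13): L=234 R=185
Round 2 (k=31): L=185 R=132
Round 3 (k=46): L=132 R=6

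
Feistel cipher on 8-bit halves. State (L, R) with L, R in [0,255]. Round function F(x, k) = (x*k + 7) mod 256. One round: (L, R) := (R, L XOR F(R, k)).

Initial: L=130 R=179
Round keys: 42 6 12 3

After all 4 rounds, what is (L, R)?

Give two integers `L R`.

Round 1 (k=42): L=179 R=231
Round 2 (k=6): L=231 R=194
Round 3 (k=12): L=194 R=248
Round 4 (k=3): L=248 R=45

Answer: 248 45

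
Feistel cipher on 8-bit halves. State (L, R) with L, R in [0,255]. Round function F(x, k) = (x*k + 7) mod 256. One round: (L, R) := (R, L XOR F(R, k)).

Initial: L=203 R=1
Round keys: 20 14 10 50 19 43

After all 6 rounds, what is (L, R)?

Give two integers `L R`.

Answer: 27 203

Derivation:
Round 1 (k=20): L=1 R=208
Round 2 (k=14): L=208 R=102
Round 3 (k=10): L=102 R=211
Round 4 (k=50): L=211 R=91
Round 5 (k=19): L=91 R=27
Round 6 (k=43): L=27 R=203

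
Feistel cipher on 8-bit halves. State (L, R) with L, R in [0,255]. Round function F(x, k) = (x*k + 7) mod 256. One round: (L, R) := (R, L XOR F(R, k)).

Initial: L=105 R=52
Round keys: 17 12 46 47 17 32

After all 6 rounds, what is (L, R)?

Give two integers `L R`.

Answer: 245 8

Derivation:
Round 1 (k=17): L=52 R=18
Round 2 (k=12): L=18 R=235
Round 3 (k=46): L=235 R=83
Round 4 (k=47): L=83 R=175
Round 5 (k=17): L=175 R=245
Round 6 (k=32): L=245 R=8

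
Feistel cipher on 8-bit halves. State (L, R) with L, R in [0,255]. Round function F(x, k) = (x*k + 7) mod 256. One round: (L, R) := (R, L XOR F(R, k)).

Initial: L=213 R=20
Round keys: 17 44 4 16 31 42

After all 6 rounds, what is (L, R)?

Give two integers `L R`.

Answer: 166 239

Derivation:
Round 1 (k=17): L=20 R=142
Round 2 (k=44): L=142 R=123
Round 3 (k=4): L=123 R=125
Round 4 (k=16): L=125 R=172
Round 5 (k=31): L=172 R=166
Round 6 (k=42): L=166 R=239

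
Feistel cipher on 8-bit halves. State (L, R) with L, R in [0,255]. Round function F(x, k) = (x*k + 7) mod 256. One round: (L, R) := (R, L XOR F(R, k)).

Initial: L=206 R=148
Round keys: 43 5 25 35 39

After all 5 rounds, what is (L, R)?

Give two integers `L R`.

Answer: 141 140

Derivation:
Round 1 (k=43): L=148 R=45
Round 2 (k=5): L=45 R=124
Round 3 (k=25): L=124 R=14
Round 4 (k=35): L=14 R=141
Round 5 (k=39): L=141 R=140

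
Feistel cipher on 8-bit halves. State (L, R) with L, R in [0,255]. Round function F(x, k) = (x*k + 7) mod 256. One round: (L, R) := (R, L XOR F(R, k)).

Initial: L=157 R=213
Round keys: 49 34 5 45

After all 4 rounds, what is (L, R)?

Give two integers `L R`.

Round 1 (k=49): L=213 R=81
Round 2 (k=34): L=81 R=28
Round 3 (k=5): L=28 R=194
Round 4 (k=45): L=194 R=61

Answer: 194 61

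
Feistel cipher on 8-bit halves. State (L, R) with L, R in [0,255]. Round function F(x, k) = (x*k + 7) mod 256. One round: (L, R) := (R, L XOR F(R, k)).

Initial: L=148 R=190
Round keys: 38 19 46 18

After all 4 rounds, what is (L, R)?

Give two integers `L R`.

Answer: 220 197

Derivation:
Round 1 (k=38): L=190 R=175
Round 2 (k=19): L=175 R=186
Round 3 (k=46): L=186 R=220
Round 4 (k=18): L=220 R=197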